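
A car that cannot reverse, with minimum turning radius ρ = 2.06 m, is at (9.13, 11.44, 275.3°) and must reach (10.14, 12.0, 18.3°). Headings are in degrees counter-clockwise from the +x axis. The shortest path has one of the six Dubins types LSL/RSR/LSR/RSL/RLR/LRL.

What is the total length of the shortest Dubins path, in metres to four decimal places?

Let ψ = atan2(Δy, Δx) = atan2(0.56, 1.01) = 29.0064° be the start→goal bearing.
Normalize: d = |goal − start| / ρ = 1.154859/2.06 = 0.560611, α = (θ_start − ψ) mod 360° = 246.2936° = 4.298634 rad, β = (θ_goal − ψ) mod 360° = 349.2936° = 6.096323 rad.
Common terms: sin α = -0.915618, cos α = -0.402050, sin β = -0.185777, cos β = 0.982592, cos(α−β) = -0.224951, d² = 0.314285. Work in radians in the unit-radius frame; every candidate has L = ρ·(t + p + q).
LSL: p² = 2 + d² − 2cos(α−β) + 2d(sin α − sin β) = 1.945873; p = √p² = 1.394946; φ = atan2(cos β − cos α, d + sin α − sin β) = 1.692412 rad; t = (φ − α) mod 2π = 3.676964 rad, q = (β − φ) mod 2π = 4.403911 rad → L = 2.06·(3.676964 + 1.394946 + 4.403911) = 2.06·9.475820 = 19.520189 m
RSR: p² = 2 + d² − 2cos(α−β) + 2d(sin β − sin α) = 3.582501; p = √p² = 1.892750; φ = atan2(cos α − cos β, d − sin α + sin β) = -0.820594 rad; t = (α − φ) mod 2π = 5.119228 rad, q = (φ − β) mod 2π = 5.649454 rad → L = 2.06·(5.119228 + 1.892750 + 5.649454) = 2.06·12.661431 = 26.082548 m
LSR: p² = d² − 2 + 2cos(α−β) + 2d(sin α + sin β) = -3.370525 < 0 → infeasible
RSL: p² = d² − 2 + 2cos(α−β) − 2d(sin α + sin β) = -0.900709 < 0 → infeasible
RLR: c = (6 − d² + 2cos(α−β) + 2d(sin α − sin β))/8 = 0.552187; p = 2π − arccos c = 5.297375 rad; φ = atan2(cos α − cos β, d − sin α + sin β) = -0.820594 rad; t = (α − φ + p/2) mod 2π = 1.484730 rad, q = (α − β − t + p) mod 2π = 2.014956 rad → L = 2.06·(1.484730 + 5.297375 + 2.014956) = 2.06·8.797060 = 18.121943 m
LRL: c = (6 − d² + 2cos(α−β) − 2d(sin α − sin β))/8 = 0.756766; p = 2π − arccos c = 5.570740 rad; φ = atan2(cos β − cos α, d + sin α − sin β) = 1.692412 rad; t = (φ − α + p/2) mod 2π = 0.179148 rad, q = (β − α − t + p) mod 2π = 0.906096 rad → L = 2.06·(0.179148 + 5.570740 + 0.906096) = 2.06·6.655984 = 13.711328 m
Shortest: LRL with L = 13.711328 m ≈ 13.7113 m

13.7113 m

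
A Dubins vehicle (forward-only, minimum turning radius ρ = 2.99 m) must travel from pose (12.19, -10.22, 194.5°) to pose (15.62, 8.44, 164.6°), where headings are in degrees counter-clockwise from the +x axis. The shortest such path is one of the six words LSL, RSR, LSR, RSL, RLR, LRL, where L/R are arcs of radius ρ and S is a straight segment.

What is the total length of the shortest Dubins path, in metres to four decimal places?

Let ψ = atan2(Δy, Δx) = atan2(18.66, 3.43) = 79.5844° be the start→goal bearing.
Normalize: d = |goal − start| / ρ = 18.972625/2.99 = 6.345360, α = (θ_start − ψ) mod 360° = 114.9156° = 2.005655 rad, β = (θ_goal − ψ) mod 360° = 85.0156° = 1.483802 rad.
Common terms: sin α = 0.906929, cos α = -0.421283, sin β = 0.996218, cos β = 0.086885, cos(α−β) = 0.866897, d² = 40.263588. Work in radians in the unit-radius frame; every candidate has L = ρ·(t + p + q).
LSL: p² = 2 + d² − 2cos(α−β) + 2d(sin α − sin β) = 39.396653; p = √p² = 6.276675; φ = atan2(cos β − cos α, d + sin α − sin β) = 0.081050 rad; t = (φ − α) mod 2π = 4.358580 rad, q = (β − φ) mod 2π = 1.402752 rad → L = 2.99·(4.358580 + 6.276675 + 1.402752) = 2.99·12.038007 = 35.993641 m
RSR: p² = 2 + d² − 2cos(α−β) + 2d(sin β − sin α) = 41.662935; p = √p² = 6.454683; φ = atan2(cos α − cos β, d − sin α + sin β) = -0.078810 rad; t = (α − φ) mod 2π = 2.084465 rad, q = (φ − β) mod 2π = 4.720573 rad → L = 2.99·(2.084465 + 6.454683 + 4.720573) = 2.99·13.259722 = 39.646569 m
LSR: p² = d² − 2 + 2cos(α−β) + 2d(sin α + sin β) = 64.149695; p = √p² = 8.009350; φ = atan2(−cos α − cos β, d + sin α + sin β) − atan2(−2, p) = 0.285222 rad; t = (φ − α) mod 2π = 4.562752 rad, q = (φ − β) mod 2π = 5.084606 rad → L = 2.99·(4.562752 + 8.009350 + 5.084606) = 2.99·17.656708 = 52.793557 m
RSL: p² = d² − 2 + 2cos(α−β) − 2d(sin α + sin β) = 15.845067; p = √p² = 3.980586; φ = atan2(cos α + cos β, d − sin α − sin β) − atan2(2, p) = -0.540732 rad; t = (α − φ) mod 2π = 2.546388 rad, q = (β − φ) mod 2π = 2.024534 rad → L = 2.99·(2.546388 + 3.980586 + 2.024534) = 2.99·8.551508 = 25.569009 m
RLR: c = (6 − d² + 2cos(α−β) + 2d(sin α − sin β))/8 = -4.207867, |c| > 1 → infeasible
LRL: c = (6 − d² + 2cos(α−β) − 2d(sin α − sin β))/8 = -3.924582, |c| > 1 → infeasible
Shortest: RSL with L = 25.569009 m ≈ 25.5690 m

25.5690 m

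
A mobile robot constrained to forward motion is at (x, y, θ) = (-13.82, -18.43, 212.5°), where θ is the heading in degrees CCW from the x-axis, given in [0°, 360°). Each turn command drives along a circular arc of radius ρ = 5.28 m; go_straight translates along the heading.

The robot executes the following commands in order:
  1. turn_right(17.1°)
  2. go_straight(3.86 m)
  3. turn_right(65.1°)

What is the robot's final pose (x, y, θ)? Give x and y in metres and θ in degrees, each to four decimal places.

(-24.4052, -18.4170, 130.3000°)

set_pose: (x, y, θ) = (-13.8200, -18.4300, 212.5000°), ρ = 5.28
turn_right(17.1°): centre at ρ to the right, rotate −17.1° → (-15.2548, -19.0673, 195.4000°)
go_straight(3.86): x += 3.86·cos θ, y += 3.86·sin θ → (-18.9762, -20.0924, 195.4000°)
turn_right(65.1°): centre at ρ to the right, rotate −65.1° → (-24.4052, -18.4170, 130.3000°)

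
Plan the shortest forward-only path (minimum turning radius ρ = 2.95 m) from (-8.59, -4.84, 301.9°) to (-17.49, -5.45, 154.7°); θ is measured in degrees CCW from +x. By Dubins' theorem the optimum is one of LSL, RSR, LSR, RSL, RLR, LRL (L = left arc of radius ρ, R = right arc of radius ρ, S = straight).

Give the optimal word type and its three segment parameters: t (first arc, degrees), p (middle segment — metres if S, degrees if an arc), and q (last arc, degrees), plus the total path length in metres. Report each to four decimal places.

Let ψ = atan2(Δy, Δx) = atan2(-0.61, -8.90) = -176.0791° be the start→goal bearing.
Normalize: d = |goal − start| / ρ = 8.920880/2.95 = 3.024027, α = (θ_start − ψ) mod 360° = 117.9791° = 2.059124 rad, β = (θ_goal − ψ) mod 360° = 330.7791° = 5.773185 rad.
Common terms: sin α = 0.883119, cos α = -0.469150, sin β = -0.488178, cos β = 0.872744, cos(α−β) = -0.840567, d² = 9.144740. Work in radians in the unit-radius frame; every candidate has L = ρ·(t + p + q).
LSL: p² = 2 + d² − 2cos(α−β) + 2d(sin α − sin β) = 21.119548; p = √p² = 4.595601; φ = atan2(cos β − cos α, d + sin α − sin β) = 0.296312 rad; t = (φ − α) mod 2π = 4.520374 rad, q = (β − φ) mod 2π = 5.476872 rad → L = 2.95·(4.520374 + 4.595601 + 5.476872) = 2.95·14.592847 = 43.048898 m
RSR: p² = 2 + d² − 2cos(α−β) + 2d(sin β − sin α) = 4.532198; p = √p² = 2.128896; φ = atan2(cos α − cos β, d − sin α + sin β) = -0.681970 rad; t = (α − φ) mod 2π = 2.741094 rad, q = (φ − β) mod 2π = 6.111216 rad → L = 2.95·(2.741094 + 2.128896 + 6.111216) = 2.95·10.981206 = 32.394558 m
LSR: p² = d² − 2 + 2cos(α−β) + 2d(sin α + sin β) = 7.852231; p = √p² = 2.802183; φ = atan2(−cos α − cos β, d + sin α + sin β) − atan2(−2, p) = 0.502379 rad; t = (φ − α) mod 2π = 4.726440 rad, q = (φ − β) mod 2π = 1.012380 rad → L = 2.95·(4.726440 + 2.802183 + 1.012380) = 2.95·8.541003 = 25.195959 m
RSL: p² = d² − 2 + 2cos(α−β) − 2d(sin α + sin β) = 3.074983; p = √p² = 1.753563; φ = atan2(cos α + cos β, d − sin α − sin β) − atan2(2, p) = -0.698636 rad; t = (α − φ) mod 2π = 2.757760 rad, q = (β − φ) mod 2π = 0.188635 rad → L = 2.95·(2.757760 + 1.753563 + 0.188635) = 2.95·4.699958 = 13.864877 m
RLR: c = (6 − d² + 2cos(α−β) + 2d(sin α − sin β))/8 = 0.433475; p = 2π − arccos c = 5.160735 rad; φ = atan2(cos α − cos β, d − sin α + sin β) = -0.681970 rad; t = (α − φ + p/2) mod 2π = 5.321462 rad, q = (α − β − t + p) mod 2π = 2.408398 rad → L = 2.95·(5.321462 + 5.160735 + 2.408398) = 2.95·12.890594 = 38.027252 m
LRL: c = (6 − d² + 2cos(α−β) − 2d(sin α − sin β))/8 = -1.639944, |c| > 1 → infeasible
Shortest: RSL with L = 13.864877 m ≈ 13.8649 m
Convert RSL to answer units (arcs ×180/π): t = 2.757760·180/π = 158.0080°, p = ρ·p = 2.95·1.753563 = 5.1730 m, q = 0.188635·180/π = 10.8080°, L = 13.8649 m.

RSL: t = 158.0080°, p = 5.1730 m, q = 10.8080°, L = 13.8649 m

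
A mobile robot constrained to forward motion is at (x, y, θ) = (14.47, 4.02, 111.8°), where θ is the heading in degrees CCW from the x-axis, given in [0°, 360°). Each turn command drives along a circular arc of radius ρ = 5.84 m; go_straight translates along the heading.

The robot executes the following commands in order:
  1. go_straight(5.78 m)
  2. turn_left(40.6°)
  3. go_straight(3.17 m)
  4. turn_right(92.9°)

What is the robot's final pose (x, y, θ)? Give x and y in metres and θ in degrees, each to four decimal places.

set_pose: (x, y, θ) = (14.4700, 4.0200, 111.8000°), ρ = 5.84
go_straight(5.78): x += 5.78·cos θ, y += 5.78·sin θ → (12.3235, 9.3866, 111.8000°)
turn_left(40.6°): centre at ρ to the left, rotate +40.6° → (9.6068, 12.3933, 152.4000°)
go_straight(3.17): x += 3.17·cos θ, y += 3.17·sin θ → (6.7975, 13.8619, 152.4000°)
turn_right(92.9°): centre at ρ to the right, rotate −92.9° → (4.4713, 22.0014, 59.5000°)

(4.4713, 22.0014, 59.5000°)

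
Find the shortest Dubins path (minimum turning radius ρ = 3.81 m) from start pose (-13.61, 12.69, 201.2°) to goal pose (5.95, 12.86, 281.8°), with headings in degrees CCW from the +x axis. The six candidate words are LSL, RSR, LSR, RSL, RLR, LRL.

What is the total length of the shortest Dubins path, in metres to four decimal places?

34.0560 m

Let ψ = atan2(Δy, Δx) = atan2(0.17, 19.56) = 0.4980° be the start→goal bearing.
Normalize: d = |goal − start| / ρ = 19.560739/3.81 = 5.134052, α = (θ_start − ψ) mod 360° = 200.7020° = 3.502911 rad, β = (θ_goal − ψ) mod 360° = 281.3020° = 4.909647 rad.
Common terms: sin α = -0.353508, cos α = -0.935431, sin β = -0.980608, cos β = 0.195981, cos(α−β) = 0.163326, d² = 26.358492. Work in radians in the unit-radius frame; every candidate has L = ρ·(t + p + q).
LSL: p² = 2 + d² − 2cos(α−β) + 2d(sin α − sin β) = 34.470962; p = √p² = 5.871198; φ = atan2(cos β − cos α, d + sin α − sin β) = 0.193919 rad; t = (φ − α) mod 2π = 2.974193 rad, q = (β − φ) mod 2π = 4.715728 rad → L = 3.81·(2.974193 + 5.871198 + 4.715728) = 3.81·13.561118 = 51.667861 m
RSR: p² = 2 + d² − 2cos(α−β) + 2d(sin β − sin α) = 21.592717; p = √p² = 4.646796; φ = atan2(cos α − cos β, d − sin α + sin β) = -0.245955 rad; t = (α − φ) mod 2π = 3.748866 rad, q = (φ − β) mod 2π = 1.127584 rad → L = 3.81·(3.748866 + 4.646796 + 1.127584) = 3.81·9.523246 = 36.283569 m
LSR: p² = d² − 2 + 2cos(α−β) + 2d(sin α + sin β) = 10.986303; p = √p² = 3.314559; φ = atan2(−cos α − cos β, d + sin α + sin β) − atan2(−2, p) = 0.735108 rad; t = (φ − α) mod 2π = 3.515382 rad, q = (φ − β) mod 2π = 2.108647 rad → L = 3.81·(3.515382 + 3.314559 + 2.108647) = 3.81·8.938588 = 34.056020 m
RSL: p² = d² − 2 + 2cos(α−β) − 2d(sin α + sin β) = 38.383984; p = √p² = 6.195481; φ = atan2(cos α + cos β, d − sin α − sin β) − atan2(2, p) = -0.426082 rad; t = (α − φ) mod 2π = 3.928994 rad, q = (β − φ) mod 2π = 5.335729 rad → L = 3.81·(3.928994 + 6.195481 + 5.335729) = 3.81·15.460204 = 58.903378 m
RLR: c = (6 − d² + 2cos(α−β) + 2d(sin α − sin β))/8 = -1.699090, |c| > 1 → infeasible
LRL: c = (6 − d² + 2cos(α−β) − 2d(sin α − sin β))/8 = -3.308870, |c| > 1 → infeasible
Shortest: LSR with L = 34.056020 m ≈ 34.0560 m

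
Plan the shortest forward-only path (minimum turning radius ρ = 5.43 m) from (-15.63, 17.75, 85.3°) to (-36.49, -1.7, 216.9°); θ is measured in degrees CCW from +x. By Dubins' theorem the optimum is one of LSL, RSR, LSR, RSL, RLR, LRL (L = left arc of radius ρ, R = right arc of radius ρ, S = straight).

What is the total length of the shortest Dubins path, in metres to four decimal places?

39.8053 m

Let ψ = atan2(Δy, Δx) = atan2(-19.45, -20.86) = -137.0033° be the start→goal bearing.
Normalize: d = |goal − start| / ρ = 28.520906/5.43 = 5.252469, α = (θ_start − ψ) mod 360° = 222.3033° = 3.879925 rad, β = (θ_goal − ψ) mod 360° = 353.9033° = 6.176778 rad.
Common terms: sin α = -0.673055, cos α = -0.739592, sin β = -0.106206, cos β = 0.994344, cos(α−β) = -0.663926, d² = 27.588430. Work in radians in the unit-radius frame; every candidate has L = ρ·(t + p + q).
LSL: p² = 2 + d² − 2cos(α−β) + 2d(sin α − sin β) = 24.961567; p = √p² = 4.996155; φ = atan2(cos β − cos α, d + sin α − sin β) = 0.354428 rad; t = (φ − α) mod 2π = 2.757688 rad, q = (β − φ) mod 2π = 5.822350 rad → L = 5.43·(2.757688 + 4.996155 + 5.822350) = 5.43·13.576194 = 73.718733 m
RSR: p² = 2 + d² − 2cos(α−β) + 2d(sin β − sin α) = 36.870997; p = √p² = 6.072149; φ = atan2(cos α − cos β, d − sin α + sin β) = -0.289586 rad; t = (α − φ) mod 2π = 4.169511 rad, q = (φ − β) mod 2π = 6.100006 rad → L = 5.43·(4.169511 + 6.072149 + 6.100006) = 5.43·16.341667 = 88.735250 m
LSR: p² = d² − 2 + 2cos(α−β) + 2d(sin α + sin β) = 16.074481; p = √p² = 4.009299; φ = atan2(−cos α − cos β, d + sin α + sin β) − atan2(−2, p) = 0.405830 rad; t = (φ − α) mod 2π = 2.809091 rad, q = (φ − β) mod 2π = 0.512237 rad → L = 5.43·(2.809091 + 4.009299 + 0.512237) = 5.43·7.330627 = 39.805305 m
RSL: p² = d² − 2 + 2cos(α−β) − 2d(sin α + sin β) = 32.446674; p = √p² = 5.696198; φ = atan2(cos α + cos β, d − sin α − sin β) − atan2(2, p) = -0.295454 rad; t = (α − φ) mod 2π = 4.175379 rad, q = (β − φ) mod 2π = 0.189047 rad → L = 5.43·(4.175379 + 5.696198 + 0.189047) = 5.43·10.060625 = 54.629193 m
RLR: c = (6 − d² + 2cos(α−β) + 2d(sin α − sin β))/8 = -3.608875, |c| > 1 → infeasible
LRL: c = (6 − d² + 2cos(α−β) − 2d(sin α − sin β))/8 = -2.120196, |c| > 1 → infeasible
Shortest: LSR with L = 39.805305 m ≈ 39.8053 m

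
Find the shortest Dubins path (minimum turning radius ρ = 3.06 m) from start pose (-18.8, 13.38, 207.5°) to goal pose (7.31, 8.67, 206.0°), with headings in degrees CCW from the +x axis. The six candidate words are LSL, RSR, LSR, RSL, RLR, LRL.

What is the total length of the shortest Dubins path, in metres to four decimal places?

40.7408 m

Let ψ = atan2(Δy, Δx) = atan2(-4.71, 26.11) = -10.2257° be the start→goal bearing.
Normalize: d = |goal − start| / ρ = 26.531419/3.06 = 8.670398, α = (θ_start − ψ) mod 360° = 217.7257° = 3.800030 rad, β = (θ_goal − ψ) mod 360° = 216.2257° = 3.773850 rad.
Common terms: sin α = -0.611881, cos α = -0.790950, sin β = -0.590967, cos β = -0.806696, cos(α−β) = 0.999657, d² = 75.175808. Work in radians in the unit-radius frame; every candidate has L = ρ·(t + p + q).
LSL: p² = 2 + d² − 2cos(α−β) + 2d(sin α − sin β) = 74.813823; p = √p² = 8.649498; φ = atan2(cos β − cos α, d + sin α − sin β) = -0.001820 rad; t = (φ − α) mod 2π = 2.481335 rad, q = (β − φ) mod 2π = 3.775670 rad → L = 3.06·(2.481335 + 8.649498 + 3.775670) = 3.06·14.906504 = 45.613902 m
RSR: p² = 2 + d² − 2cos(α−β) + 2d(sin β − sin α) = 75.539165; p = √p² = 8.691327; φ = atan2(cos α − cos β, d − sin α + sin β) = 0.001812 rad; t = (α − φ) mod 2π = 3.798218 rad, q = (φ − β) mod 2π = 2.511147 rad → L = 3.06·(3.798218 + 8.691327 + 2.511147) = 3.06·15.000692 = 45.902118 m
LSR: p² = d² − 2 + 2cos(α−β) + 2d(sin α + sin β) = 54.316778; p = √p² = 7.369992; φ = atan2(−cos α − cos β, d + sin α + sin β) − atan2(−2, p) = 0.475757 rad; t = (φ − α) mod 2π = 2.958912 rad, q = (φ − β) mod 2π = 2.985092 rad → L = 3.06·(2.958912 + 7.369992 + 2.985092) = 3.06·13.313996 = 40.740829 m
RSL: p² = d² − 2 + 2cos(α−β) − 2d(sin α + sin β) = 96.033468; p = √p² = 9.799667; φ = atan2(cos α + cos β, d − sin α − sin β) − atan2(2, p) = -0.361749 rad; t = (α − φ) mod 2π = 4.161778 rad, q = (β − φ) mod 2π = 4.135598 rad → L = 3.06·(4.161778 + 9.799667 + 4.135598) = 3.06·18.097043 = 55.376953 m
RLR: c = (6 − d² + 2cos(α−β) + 2d(sin α − sin β))/8 = -8.442396, |c| > 1 → infeasible
LRL: c = (6 − d² + 2cos(α−β) − 2d(sin α − sin β))/8 = -8.351728, |c| > 1 → infeasible
Shortest: LSR with L = 40.740829 m ≈ 40.7408 m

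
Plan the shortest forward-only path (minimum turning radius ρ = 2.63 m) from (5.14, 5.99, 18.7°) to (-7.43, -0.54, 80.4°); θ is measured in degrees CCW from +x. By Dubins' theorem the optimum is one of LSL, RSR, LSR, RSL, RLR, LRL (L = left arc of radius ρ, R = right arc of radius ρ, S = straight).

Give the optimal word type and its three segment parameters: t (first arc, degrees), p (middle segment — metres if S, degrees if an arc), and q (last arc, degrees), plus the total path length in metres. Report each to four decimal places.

Let ψ = atan2(Δy, Δx) = atan2(-6.53, -12.57) = -152.5485° be the start→goal bearing.
Normalize: d = |goal − start| / ρ = 14.164950/2.63 = 5.385912, α = (θ_start − ψ) mod 360° = 171.2485° = 2.988851 rad, β = (θ_goal − ψ) mod 360° = 232.9485° = 4.065719 rad.
Common terms: sin α = 0.152149, cos α = -0.988358, sin β = -0.798095, cos β = -0.602532, cos(α−β) = 0.474088, d² = 29.008053. Work in radians in the unit-radius frame; every candidate has L = ρ·(t + p + q).
LSL: p² = 2 + d² − 2cos(α−β) + 2d(sin α − sin β) = 40.295730; p = √p² = 6.347892; φ = atan2(cos β − cos α, d + sin α − sin β) = 0.060818 rad; t = (φ − α) mod 2π = 3.355152 rad, q = (β − φ) mod 2π = 4.004901 rad → L = 2.63·(3.355152 + 6.347892 + 4.004901) = 2.63·13.707945 = 36.051896 m
RSR: p² = 2 + d² − 2cos(α−β) + 2d(sin β − sin α) = 19.824022; p = √p² = 4.452418; φ = atan2(cos α − cos β, d − sin α + sin β) = -0.086764 rad; t = (α − φ) mod 2π = 3.075615 rad, q = (φ − β) mod 2π = 2.130702 rad → L = 2.63·(3.075615 + 4.452418 + 2.130702) = 2.63·9.658735 = 25.402472 m
LSR: p² = d² − 2 + 2cos(α−β) + 2d(sin α + sin β) = 20.998212; p = √p² = 4.582381; φ = atan2(−cos α − cos β, d + sin α + sin β) − atan2(−2, p) = 0.735351 rad; t = (φ − α) mod 2π = 4.029686 rad, q = (φ − β) mod 2π = 2.952818 rad → L = 2.63·(4.029686 + 4.582381 + 2.952818) = 2.63·11.564884 = 30.415646 m
RSL: p² = d² − 2 + 2cos(α−β) − 2d(sin α + sin β) = 34.914246; p = √p² = 5.908828; φ = atan2(cos α + cos β, d − sin α − sin β) − atan2(2, p) = -0.584248 rad; t = (α − φ) mod 2π = 3.573099 rad, q = (β − φ) mod 2π = 4.649967 rad → L = 2.63·(3.573099 + 5.908828 + 4.649967) = 2.63·14.131893 = 37.166879 m
RLR: c = (6 − d² + 2cos(α−β) + 2d(sin α − sin β))/8 = -1.478003, |c| > 1 → infeasible
LRL: c = (6 − d² + 2cos(α−β) − 2d(sin α − sin β))/8 = -4.036966, |c| > 1 → infeasible
Shortest: RSR with L = 25.402472 m ≈ 25.4025 m
Convert RSR to answer units (arcs ×180/π): t = 3.075615·180/π = 176.2198°, p = ρ·p = 2.63·4.452418 = 11.7099 m, q = 2.130702·180/π = 122.0802°, L = 25.4025 m.

RSR: t = 176.2198°, p = 11.7099 m, q = 122.0802°, L = 25.4025 m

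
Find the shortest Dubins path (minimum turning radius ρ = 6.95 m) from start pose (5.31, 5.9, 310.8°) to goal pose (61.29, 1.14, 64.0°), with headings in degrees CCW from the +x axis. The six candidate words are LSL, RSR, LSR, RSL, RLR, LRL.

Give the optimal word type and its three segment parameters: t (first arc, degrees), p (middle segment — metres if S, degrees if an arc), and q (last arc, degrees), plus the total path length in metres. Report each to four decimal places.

Let ψ = atan2(Δy, Δx) = atan2(-4.76, 55.98) = -4.8602° be the start→goal bearing.
Normalize: d = |goal − start| / ρ = 56.182008/6.95 = 8.083742, α = (θ_start − ψ) mod 360° = 315.6602° = 5.509310 rad, β = (θ_goal − ψ) mod 360° = 68.8602° = 1.201837 rad.
Common terms: sin α = -0.698912, cos α = 0.715207, sin β = 0.932703, cos β = 0.360645, cos(α−β) = -0.393942, d² = 65.346887. Work in radians in the unit-radius frame; every candidate has L = ρ·(t + p + q).
LSL: p² = 2 + d² − 2cos(α−β) + 2d(sin α − sin β) = 41.755652; p = √p² = 6.461861; φ = atan2(cos β − cos α, d + sin α − sin β) = -0.054898 rad; t = (φ − α) mod 2π = 0.718978 rad, q = (β − φ) mod 2π = 1.256735 rad → L = 6.95·(0.718978 + 6.461861 + 1.256735) = 6.95·8.437574 = 58.641139 m
RSR: p² = 2 + d² − 2cos(α−β) + 2d(sin β − sin α) = 94.513890; p = √p² = 9.721825; φ = atan2(cos α − cos β, d − sin α + sin β) = 0.036479 rad; t = (α − φ) mod 2π = 5.472831 rad, q = (φ − β) mod 2π = 5.117827 rad → L = 6.95·(5.472831 + 9.721825 + 5.117827) = 6.95·20.312483 = 141.171759 m
LSR: p² = d² − 2 + 2cos(α−β) + 2d(sin α + sin β) = 66.338812; p = √p² = 8.144864; φ = atan2(−cos α − cos β, d + sin α + sin β) − atan2(−2, p) = 0.112156 rad; t = (φ − α) mod 2π = 0.886032 rad, q = (φ − β) mod 2π = 5.193504 rad → L = 6.95·(0.886032 + 8.144864 + 5.193504) = 6.95·14.224400 = 98.859581 m
RSL: p² = d² − 2 + 2cos(α−β) − 2d(sin α + sin β) = 58.779194; p = √p² = 7.666759; φ = atan2(cos α + cos β, d − sin α − sin β) − atan2(2, p) = -0.118976 rad; t = (α − φ) mod 2π = 5.628286 rad, q = (β − φ) mod 2π = 1.320813 rad → L = 6.95·(5.628286 + 7.666759 + 1.320813) = 6.95·14.615858 = 101.580210 m
RLR: c = (6 − d² + 2cos(α−β) + 2d(sin α − sin β))/8 = -10.814236, |c| > 1 → infeasible
LRL: c = (6 − d² + 2cos(α−β) − 2d(sin α − sin β))/8 = -4.219456, |c| > 1 → infeasible
Shortest: LSL with L = 58.641139 m ≈ 58.6411 m
Convert LSL to answer units (arcs ×180/π): t = 0.718978·180/π = 41.1944°, p = ρ·p = 6.95·6.461861 = 44.9099 m, q = 1.256735·180/π = 72.0056°, L = 58.6411 m.

LSL: t = 41.1944°, p = 44.9099 m, q = 72.0056°, L = 58.6411 m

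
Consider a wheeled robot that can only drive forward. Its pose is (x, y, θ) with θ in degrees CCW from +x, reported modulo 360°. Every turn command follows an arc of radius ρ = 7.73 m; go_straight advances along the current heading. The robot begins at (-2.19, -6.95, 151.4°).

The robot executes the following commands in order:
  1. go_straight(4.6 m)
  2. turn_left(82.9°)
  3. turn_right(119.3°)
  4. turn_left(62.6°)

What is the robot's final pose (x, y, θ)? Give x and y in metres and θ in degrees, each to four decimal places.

set_pose: (x, y, θ) = (-2.1900, -6.9500, 151.4000°), ρ = 7.73
go_straight(4.6): x += 4.6·cos θ, y += 4.6·sin θ → (-6.2287, -4.7480, 151.4000°)
turn_left(82.9°): centre at ρ to the left, rotate +82.9° → (-16.2064, -7.0241, 234.3000°)
turn_right(119.3°): centre at ρ to the right, rotate −119.3° → (-29.4896, -5.7801, 115.0000°)
turn_left(62.6°): centre at ρ to the left, rotate +62.6° → (-36.1716, -1.3237, 177.6000°)

(-36.1716, -1.3237, 177.6000°)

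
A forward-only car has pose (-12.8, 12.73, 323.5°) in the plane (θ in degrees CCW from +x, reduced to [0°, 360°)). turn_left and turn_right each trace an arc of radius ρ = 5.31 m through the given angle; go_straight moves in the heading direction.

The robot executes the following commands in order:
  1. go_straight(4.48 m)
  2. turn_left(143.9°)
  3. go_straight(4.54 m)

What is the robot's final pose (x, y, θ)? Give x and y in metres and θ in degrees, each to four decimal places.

set_pose: (x, y, θ) = (-12.8000, 12.7300, 323.5000°), ρ = 5.31
go_straight(4.48): x += 4.48·cos θ, y += 4.48·sin θ → (-9.1987, 10.0652, 323.5000°)
turn_left(143.9°): centre at ρ to the left, rotate +143.9° → (-0.9732, 15.9216, 467.4000° ≡ 107.4000°)
go_straight(4.54): x += 4.54·cos θ, y += 4.54·sin θ → (-2.3308, 20.2538, 107.4000°)

(-2.3308, 20.2538, 107.4000°)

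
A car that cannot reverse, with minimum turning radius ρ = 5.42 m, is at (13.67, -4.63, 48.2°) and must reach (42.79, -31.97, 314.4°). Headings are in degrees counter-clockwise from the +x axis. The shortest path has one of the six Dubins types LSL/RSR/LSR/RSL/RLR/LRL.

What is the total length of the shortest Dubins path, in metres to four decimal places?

43.6191 m

Let ψ = atan2(Δy, Δx) = atan2(-27.34, 29.12) = -43.1942° be the start→goal bearing.
Normalize: d = |goal − start| / ρ = 39.943085/5.42 = 7.369573, α = (θ_start − ψ) mod 360° = 91.3942° = 1.595131 rad, β = (θ_goal − ψ) mod 360° = 357.5942° = 6.241197 rad.
Common terms: sin α = 0.999704, cos α = -0.024332, sin β = -0.041976, cos β = 0.999119, cos(α−β) = -0.066274, d² = 54.310603. Work in radians in the unit-radius frame; every candidate has L = ρ·(t + p + q).
LSL: p² = 2 + d² − 2cos(α−β) + 2d(sin α − sin β) = 71.796622; p = √p² = 8.473289; φ = atan2(cos β − cos α, d + sin α − sin β) = 0.121081 rad; t = (φ − α) mod 2π = 4.809136 rad, q = (β − φ) mod 2π = 6.120116 rad → L = 5.42·(4.809136 + 8.473289 + 6.120116) = 5.42·19.402541 = 105.161770 m
RSR: p² = 2 + d² − 2cos(α−β) + 2d(sin β − sin α) = 41.089679; p = √p² = 6.410123; φ = atan2(cos α − cos β, d − sin α + sin β) = -0.160348 rad; t = (α − φ) mod 2π = 1.755478 rad, q = (φ − β) mod 2π = 6.164826 rad → L = 5.42·(1.755478 + 6.410123 + 6.164826) = 5.42·14.330427 = 77.670916 m
LSR: p² = d² − 2 + 2cos(α−β) + 2d(sin α + sin β) = 66.294148; p = √p² = 8.142122; φ = atan2(−cos α − cos β, d + sin α + sin β) − atan2(−2, p) = 0.124339 rad; t = (φ − α) mod 2π = 4.812393 rad, q = (φ − β) mod 2π = 0.166327 rad → L = 5.42·(4.812393 + 8.142122 + 0.166327) = 5.42·13.120842 = 71.114963 m
RSL: p² = d² − 2 + 2cos(α−β) − 2d(sin α + sin β) = 38.061963; p = √p² = 6.169438; φ = atan2(cos α + cos β, d − sin α − sin β) − atan2(2, p) = -0.162615 rad; t = (α − φ) mod 2π = 1.757746 rad, q = (β − φ) mod 2π = 0.120627 rad → L = 5.42·(1.757746 + 6.169438 + 0.120627) = 5.42·8.047810 = 43.619131 m
RLR: c = (6 − d² + 2cos(α−β) + 2d(sin α − sin β))/8 = -4.136210, |c| > 1 → infeasible
LRL: c = (6 − d² + 2cos(α−β) − 2d(sin α − sin β))/8 = -7.974578, |c| > 1 → infeasible
Shortest: RSL with L = 43.619131 m ≈ 43.6191 m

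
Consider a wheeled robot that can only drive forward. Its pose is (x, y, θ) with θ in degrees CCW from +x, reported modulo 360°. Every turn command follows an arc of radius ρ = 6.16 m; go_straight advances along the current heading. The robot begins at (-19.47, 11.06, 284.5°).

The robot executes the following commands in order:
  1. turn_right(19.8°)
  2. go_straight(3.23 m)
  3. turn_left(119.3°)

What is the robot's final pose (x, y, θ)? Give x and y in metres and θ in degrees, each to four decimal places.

set_pose: (x, y, θ) = (-19.4700, 11.0600, 284.5000°), ρ = 6.16
turn_right(19.8°): centre at ρ to the right, rotate −19.8° → (-19.3001, 8.9487, 264.7000°)
go_straight(3.23): x += 3.23·cos θ, y += 3.23·sin θ → (-19.5985, 5.7325, 264.7000°)
turn_left(119.3°): centre at ρ to the left, rotate +119.3° → (-10.9593, -0.4640, 384.0000° ≡ 24.0000°)

(-10.9593, -0.4640, 24.0000°)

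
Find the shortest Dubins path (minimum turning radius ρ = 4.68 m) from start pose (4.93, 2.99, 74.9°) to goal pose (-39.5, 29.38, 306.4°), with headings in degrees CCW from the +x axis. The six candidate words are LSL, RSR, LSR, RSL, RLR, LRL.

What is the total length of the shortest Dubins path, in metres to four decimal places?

64.5988 m

Let ψ = atan2(Δy, Δx) = atan2(26.39, -44.43) = 149.2910° be the start→goal bearing.
Normalize: d = |goal − start| / ρ = 51.676465/4.68 = 11.041980, α = (θ_start − ψ) mod 360° = 285.6090° = 4.984817 rad, β = (θ_goal − ψ) mod 360° = 157.1090° = 2.742069 rad.
Common terms: sin α = -0.963121, cos α = 0.269070, sin β = 0.388980, cos β = -0.921246, cos(α−β) = -0.622515, d² = 121.925314. Work in radians in the unit-radius frame; every candidate has L = ρ·(t + p + q).
LSL: p² = 2 + d² − 2cos(α−β) + 2d(sin α − sin β) = 95.310613; p = √p² = 9.762715; φ = atan2(cos β − cos α, d + sin α − sin β) = -0.122229 rad; t = (φ − α) mod 2π = 1.176140 rad, q = (β − φ) mod 2π = 2.864297 rad → L = 4.68·(1.176140 + 9.762715 + 2.864297) = 4.68·13.803153 = 64.598754 m
RSR: p² = 2 + d² − 2cos(α−β) + 2d(sin β − sin α) = 155.030074; p = √p² = 12.451107; φ = atan2(cos α − cos β, d − sin α + sin β) = 0.095745 rad; t = (α − φ) mod 2π = 4.889071 rad, q = (φ − β) mod 2π = 3.636862 rad → L = 4.68·(4.889071 + 12.451107 + 3.636862) = 4.68·20.977041 = 98.172551 m
LSR: p² = d² − 2 + 2cos(α−β) + 2d(sin α + sin β) = 106.000987; p = √p² = 10.295678; φ = atan2(−cos α − cos β, d + sin α + sin β) − atan2(−2, p) = 0.254089 rad; t = (φ − α) mod 2π = 1.552458 rad, q = (φ − β) mod 2π = 3.795206 rad → L = 4.68·(1.552458 + 10.295678 + 3.795206) = 4.68·15.643342 = 73.210839 m
RSL: p² = d² − 2 + 2cos(α−β) − 2d(sin α + sin β) = 131.359582; p = √p² = 11.461221; φ = atan2(cos α + cos β, d − sin α − sin β) − atan2(2, p) = -0.228847 rad; t = (α − φ) mod 2π = 5.213664 rad, q = (β − φ) mod 2π = 2.970916 rad → L = 4.68·(5.213664 + 11.461221 + 2.970916) = 4.68·19.645800 = 91.942345 m
RLR: c = (6 − d² + 2cos(α−β) + 2d(sin α − sin β))/8 = -18.378759, |c| > 1 → infeasible
LRL: c = (6 − d² + 2cos(α−β) − 2d(sin α − sin β))/8 = -10.913827, |c| > 1 → infeasible
Shortest: LSL with L = 64.598754 m ≈ 64.5988 m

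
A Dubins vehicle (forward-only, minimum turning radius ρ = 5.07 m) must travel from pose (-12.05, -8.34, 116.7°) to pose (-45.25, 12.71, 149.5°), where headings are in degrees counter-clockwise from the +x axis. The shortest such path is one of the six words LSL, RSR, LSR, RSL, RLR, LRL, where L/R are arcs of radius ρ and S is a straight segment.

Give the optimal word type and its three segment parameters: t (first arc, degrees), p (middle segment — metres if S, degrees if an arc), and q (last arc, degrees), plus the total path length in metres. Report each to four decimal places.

Let ψ = atan2(Δy, Δx) = atan2(21.05, -33.20) = 147.6238° be the start→goal bearing.
Normalize: d = |goal − start| / ρ = 39.310845/5.07 = 7.753618, α = (θ_start − ψ) mod 360° = 329.0762° = 5.743463 rad, β = (θ_goal − ψ) mod 360° = 1.8762° = 0.032745 rad.
Common terms: sin α = -0.513898, cos α = 0.857851, sin β = 0.032740, cos β = 0.999464, cos(α−β) = 0.840567, d² = 60.118596. Work in radians in the unit-radius frame; every candidate has L = ρ·(t + p + q).
LSL: p² = 2 + d² − 2cos(α−β) + 2d(sin α − sin β) = 51.960624; p = √p² = 7.208372; φ = atan2(cos β − cos α, d + sin α − sin β) = 0.019647 rad; t = (φ − α) mod 2π = 0.559369 rad, q = (β − φ) mod 2π = 0.013099 rad → L = 5.07·(0.559369 + 7.208372 + 0.013099) = 5.07·7.780840 = 39.448858 m
RSR: p² = 2 + d² − 2cos(α−β) + 2d(sin β − sin α) = 68.914301; p = √p² = 8.301464; φ = atan2(cos α − cos β, d − sin α + sin β) = -0.017060 rad; t = (α − φ) mod 2π = 5.760522 rad, q = (φ − β) mod 2π = 6.233380 rad → L = 5.07·(5.760522 + 8.301464 + 6.233380) = 5.07·20.295366 = 102.897508 m
LSR: p² = d² − 2 + 2cos(α−β) + 2d(sin α + sin β) = 52.338291; p = √p² = 7.234521; φ = atan2(−cos α − cos β, d + sin α + sin β) − atan2(−2, p) = 0.019671 rad; t = (φ − α) mod 2π = 0.559393 rad, q = (φ − β) mod 2π = 6.270110 rad → L = 5.07·(0.559393 + 7.234521 + 6.270110) = 5.07·14.064024 = 71.304604 m
RSL: p² = d² − 2 + 2cos(α−β) − 2d(sin α + sin β) = 67.261167; p = √p² = 8.201291; φ = atan2(cos α + cos β, d − sin α − sin β) − atan2(2, p) = -0.017362 rad; t = (α − φ) mod 2π = 5.760825 rad, q = (β − φ) mod 2π = 0.050107 rad → L = 5.07·(5.760825 + 8.201291 + 0.050107) = 5.07·14.012223 = 71.041969 m
RLR: c = (6 − d² + 2cos(α−β) + 2d(sin α − sin β))/8 = -7.614288, |c| > 1 → infeasible
LRL: c = (6 − d² + 2cos(α−β) − 2d(sin α − sin β))/8 = -5.495078, |c| > 1 → infeasible
Shortest: LSL with L = 39.448858 m ≈ 39.4489 m
Convert LSL to answer units (arcs ×180/π): t = 0.559369·180/π = 32.0495°, p = ρ·p = 5.07·7.208372 = 36.5464 m, q = 0.013099·180/π = 0.7505°, L = 39.4489 m.

LSL: t = 32.0495°, p = 36.5464 m, q = 0.7505°, L = 39.4489 m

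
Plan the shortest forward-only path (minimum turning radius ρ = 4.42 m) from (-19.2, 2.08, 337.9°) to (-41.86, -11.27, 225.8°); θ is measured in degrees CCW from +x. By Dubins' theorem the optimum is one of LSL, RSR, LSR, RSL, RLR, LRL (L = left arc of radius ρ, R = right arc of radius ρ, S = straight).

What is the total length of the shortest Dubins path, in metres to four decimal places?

33.8721 m

Let ψ = atan2(Δy, Δx) = atan2(-13.35, -22.66) = -149.4958° be the start→goal bearing.
Normalize: d = |goal − start| / ρ = 26.300154/4.42 = 5.950261, α = (θ_start − ψ) mod 360° = 127.3958° = 2.223476 rad, β = (θ_goal − ψ) mod 360° = 15.2958° = 0.266962 rad.
Common terms: sin α = 0.794459, cos α = -0.607318, sin β = 0.263802, cos β = 0.964577, cos(α−β) = -0.376224, d² = 35.405607. Work in radians in the unit-radius frame; every candidate has L = ρ·(t + p + q).
LSL: p² = 2 + d² − 2cos(α−β) + 2d(sin α − sin β) = 44.473150; p = √p² = 6.668819; φ = atan2(cos β − cos α, d + sin α − sin β) = 0.237947 rad; t = (φ − α) mod 2π = 4.297656 rad, q = (β − φ) mod 2π = 0.029015 rad → L = 4.42·(4.297656 + 6.668819 + 0.029015) = 4.42·10.995490 = 48.600068 m
RSR: p² = 2 + d² − 2cos(α−β) + 2d(sin β − sin α) = 31.842961; p = √p² = 5.642957; φ = atan2(cos α − cos β, d − sin α + sin β) = -0.282293 rad; t = (α − φ) mod 2π = 2.505769 rad, q = (φ − β) mod 2π = 5.733930 rad → L = 4.42·(2.505769 + 5.642957 + 5.733930) = 4.42·13.882656 = 61.361340 m
LSR: p² = d² − 2 + 2cos(α−β) + 2d(sin α + sin β) = 45.247022; p = √p² = 6.726591; φ = atan2(−cos α − cos β, d + sin α + sin β) − atan2(−2, p) = 0.238072 rad; t = (φ − α) mod 2π = 4.297781 rad, q = (φ − β) mod 2π = 6.254296 rad → L = 4.42·(4.297781 + 6.726591 + 6.254296) = 4.42·17.278668 = 76.371711 m
RSL: p² = d² − 2 + 2cos(α−β) − 2d(sin α + sin β) = 20.059295; p = √p² = 4.478760; φ = atan2(cos α + cos β, d − sin α − sin β) − atan2(2, p) = -0.347083 rad; t = (α − φ) mod 2π = 2.570559 rad, q = (β − φ) mod 2π = 0.614045 rad → L = 4.42·(2.570559 + 4.478760 + 0.614045) = 4.42·7.663365 = 33.872072 m
RLR: c = (6 − d² + 2cos(α−β) + 2d(sin α − sin β))/8 = -2.980370, |c| > 1 → infeasible
LRL: c = (6 − d² + 2cos(α−β) − 2d(sin α − sin β))/8 = -4.559144, |c| > 1 → infeasible
Shortest: RSL with L = 33.872072 m ≈ 33.8721 m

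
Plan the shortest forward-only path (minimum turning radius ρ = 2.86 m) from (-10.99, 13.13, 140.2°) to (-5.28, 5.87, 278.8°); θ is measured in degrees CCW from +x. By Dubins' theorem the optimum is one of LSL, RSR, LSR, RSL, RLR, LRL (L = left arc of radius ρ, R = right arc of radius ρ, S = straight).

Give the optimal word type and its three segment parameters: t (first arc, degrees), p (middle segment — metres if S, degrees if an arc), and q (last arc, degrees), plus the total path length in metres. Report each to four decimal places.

LSR: t = 222.5487°, p = 4.4452 m, q = 83.9487°, L = 19.7444 m

Let ψ = atan2(Δy, Δx) = atan2(-7.26, 5.71) = -51.8149° be the start→goal bearing.
Normalize: d = |goal − start| / ρ = 9.236433/2.86 = 3.229522, α = (θ_start − ψ) mod 360° = 192.0149° = 3.351292 rad, β = (θ_goal − ψ) mod 360° = 330.6149° = 5.770319 rad.
Common terms: sin α = -0.208166, cos α = -0.978093, sin β = -0.490677, cos β = 0.871341, cos(α−β) = -0.750111, d² = 10.429813. Work in radians in the unit-radius frame; every candidate has L = ρ·(t + p + q).
LSL: p² = 2 + d² − 2cos(α−β) + 2d(sin α − sin β) = 15.754787; p = √p² = 3.969230; φ = atan2(cos β − cos α, d + sin α − sin β) = 0.484700 rad; t = (φ − α) mod 2π = 3.416593 rad, q = (β − φ) mod 2π = 5.285619 rad → L = 2.86·(3.416593 + 3.969230 + 5.285619) = 2.86·12.671442 = 36.240323 m
RSR: p² = 2 + d² − 2cos(α−β) + 2d(sin β − sin α) = 12.105284; p = √p² = 3.479265; φ = atan2(cos α − cos β, d − sin α + sin β) = -0.560440 rad; t = (α − φ) mod 2π = 3.911732 rad, q = (φ − β) mod 2π = 6.235612 rad → L = 2.86·(3.911732 + 3.479265 + 6.235612) = 2.86·13.626609 = 38.972102 m
LSR: p² = d² − 2 + 2cos(α−β) + 2d(sin α + sin β) = 2.415732; p = √p² = 1.554262; φ = atan2(−cos α − cos β, d + sin α + sin β) − atan2(−2, p) = 0.952314 rad; t = (φ − α) mod 2π = 3.884207 rad, q = (φ − β) mod 2π = 1.465181 rad → L = 2.86·(3.884207 + 1.554262 + 1.465181) = 2.86·6.903651 = 19.744441 m
RSL: p² = d² − 2 + 2cos(α−β) − 2d(sin α + sin β) = 11.443450; p = √p² = 3.382817; φ = atan2(cos α + cos β, d − sin α − sin β) − atan2(2, p) = -0.561109 rad; t = (α − φ) mod 2π = 3.912401 rad, q = (β − φ) mod 2π = 0.048242 rad → L = 2.86·(3.912401 + 3.382817 + 0.048242) = 2.86·7.343460 = 21.002297 m
RLR: c = (6 − d² + 2cos(α−β) + 2d(sin α − sin β))/8 = -0.513160; p = 2π − arccos c = 4.173526 rad; φ = atan2(cos α − cos β, d − sin α + sin β) = -0.560440 rad; t = (α − φ + p/2) mod 2π = 5.998495 rad, q = (α − β − t + p) mod 2π = 2.039190 rad → L = 2.86·(5.998495 + 4.173526 + 2.039190) = 2.86·12.211211 = 34.924063 m
LRL: c = (6 − d² + 2cos(α−β) − 2d(sin α − sin β))/8 = -0.969348; p = 2π − arccos c = 3.389824 rad; φ = atan2(cos β − cos α, d + sin α − sin β) = 0.484700 rad; t = (φ − α + p/2) mod 2π = 5.111505 rad, q = (β − α − t + p) mod 2π = 0.697345 rad → L = 2.86·(5.111505 + 3.389824 + 0.697345) = 2.86·9.198675 = 26.308211 m
Shortest: LSR with L = 19.744441 m ≈ 19.7444 m
Convert LSR to answer units (arcs ×180/π): t = 3.884207·180/π = 222.5487°, p = ρ·p = 2.86·1.554262 = 4.4452 m, q = 1.465181·180/π = 83.9487°, L = 19.7444 m.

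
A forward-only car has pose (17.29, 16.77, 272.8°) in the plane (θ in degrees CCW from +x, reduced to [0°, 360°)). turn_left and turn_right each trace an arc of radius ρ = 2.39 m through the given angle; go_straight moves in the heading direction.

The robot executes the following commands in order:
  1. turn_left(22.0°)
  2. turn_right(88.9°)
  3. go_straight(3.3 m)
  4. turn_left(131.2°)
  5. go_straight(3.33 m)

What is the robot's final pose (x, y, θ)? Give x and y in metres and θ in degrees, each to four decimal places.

set_pose: (x, y, θ) = (17.2900, 16.7700, 272.8000°), ρ = 2.39
turn_left(22.0°): centre at ρ to the left, rotate +22.0° → (17.5076, 15.8843, 294.8000°)
turn_right(88.9°): centre at ρ to the right, rotate −88.9° → (16.3819, 12.7318, 205.9000°)
go_straight(3.3): x += 3.3·cos θ, y += 3.3·sin θ → (13.4134, 11.2904, 205.9000°)
turn_left(131.2°): centre at ρ to the left, rotate +131.2° → (13.5273, 6.9388, 337.1000°)
go_straight(3.33): x += 3.33·cos θ, y += 3.33·sin θ → (16.5949, 5.6430, 337.1000°)

(16.5949, 5.6430, 337.1000°)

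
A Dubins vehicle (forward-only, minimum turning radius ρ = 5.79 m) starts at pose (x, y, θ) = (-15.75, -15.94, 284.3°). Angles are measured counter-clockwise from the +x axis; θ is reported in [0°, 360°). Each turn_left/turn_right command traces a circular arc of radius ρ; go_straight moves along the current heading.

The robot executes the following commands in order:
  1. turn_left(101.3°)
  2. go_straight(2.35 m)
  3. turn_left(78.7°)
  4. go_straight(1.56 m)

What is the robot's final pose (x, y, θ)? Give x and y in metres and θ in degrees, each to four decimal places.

set_pose: (x, y, θ) = (-15.7500, -15.9400, 284.3000°), ρ = 5.79
turn_left(101.3°): centre at ρ to the left, rotate +101.3° → (-7.6376, -19.7315, 385.6000° ≡ 25.6000°)
go_straight(2.35): x += 2.35·cos θ, y += 2.35·sin θ → (-5.5183, -18.7161, 25.6000°)
turn_left(78.7°): centre at ρ to the left, rotate +78.7° → (-2.4095, -12.0643, 104.3000°)
go_straight(1.56): x += 1.56·cos θ, y += 1.56·sin θ → (-2.7948, -10.5527, 104.3000°)

(-2.7948, -10.5527, 104.3000°)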